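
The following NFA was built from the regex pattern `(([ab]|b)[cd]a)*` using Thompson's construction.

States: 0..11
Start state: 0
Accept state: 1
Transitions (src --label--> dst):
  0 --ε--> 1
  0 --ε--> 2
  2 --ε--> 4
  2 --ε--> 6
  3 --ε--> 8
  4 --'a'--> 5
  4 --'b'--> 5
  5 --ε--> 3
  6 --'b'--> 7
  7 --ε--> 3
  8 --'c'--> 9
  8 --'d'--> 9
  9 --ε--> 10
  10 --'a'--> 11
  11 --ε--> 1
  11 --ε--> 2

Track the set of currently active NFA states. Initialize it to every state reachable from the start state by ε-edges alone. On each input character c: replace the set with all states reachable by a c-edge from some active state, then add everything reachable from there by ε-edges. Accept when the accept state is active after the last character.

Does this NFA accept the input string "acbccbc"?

Answer: REJECT

Derivation:
S₀ = ε-closure({0}) = {0,1,2,4,6}
'a' @ 1: {3,5,8}
'c' @ 2: {9,10}
'b' @ 3: {}  — no active states
rest 'ccbc' ignored (set empty)
final: {}; accept 1 not in set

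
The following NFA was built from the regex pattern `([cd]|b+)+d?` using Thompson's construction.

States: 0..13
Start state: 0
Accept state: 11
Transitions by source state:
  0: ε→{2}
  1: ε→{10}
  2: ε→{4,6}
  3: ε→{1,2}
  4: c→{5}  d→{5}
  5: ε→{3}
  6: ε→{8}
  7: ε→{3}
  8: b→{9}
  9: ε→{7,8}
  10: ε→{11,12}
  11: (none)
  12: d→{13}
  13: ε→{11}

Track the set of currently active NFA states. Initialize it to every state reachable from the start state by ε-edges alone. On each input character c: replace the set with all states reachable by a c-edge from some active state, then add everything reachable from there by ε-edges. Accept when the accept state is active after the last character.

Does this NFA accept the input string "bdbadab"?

Answer: REJECT

Derivation:
initial (ε-close {0}): {0,2,4,6,8}
'b' @ 1: {1,2,3,4,6,7,8,9,10,11,12}  [accepting]
'd' @ 2: {1,2,3,4,5,6,8,10,11,12,13}  [accepting]
'b' @ 3: {1,2,3,4,6,7,8,9,10,11,12}  [accepting]
'a' @ 4: {}  — dead — no transitions
rest 'dab' ignored (set empty)
after full input: {}  (accept=11 not in)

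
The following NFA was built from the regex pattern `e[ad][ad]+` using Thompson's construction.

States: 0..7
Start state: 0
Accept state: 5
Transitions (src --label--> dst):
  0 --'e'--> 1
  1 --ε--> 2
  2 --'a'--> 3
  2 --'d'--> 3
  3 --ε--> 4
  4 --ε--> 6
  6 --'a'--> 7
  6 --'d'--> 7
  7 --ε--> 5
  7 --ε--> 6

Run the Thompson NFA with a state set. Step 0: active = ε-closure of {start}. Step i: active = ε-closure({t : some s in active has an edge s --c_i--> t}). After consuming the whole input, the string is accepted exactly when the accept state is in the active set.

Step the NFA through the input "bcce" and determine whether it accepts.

Answer: REJECT

Derivation:
start: ε-closure({0}) = {0}
'b' @ 1: {}  — no active states
rest 'cce' ignored (set empty)
final: {}; accept 5 not in set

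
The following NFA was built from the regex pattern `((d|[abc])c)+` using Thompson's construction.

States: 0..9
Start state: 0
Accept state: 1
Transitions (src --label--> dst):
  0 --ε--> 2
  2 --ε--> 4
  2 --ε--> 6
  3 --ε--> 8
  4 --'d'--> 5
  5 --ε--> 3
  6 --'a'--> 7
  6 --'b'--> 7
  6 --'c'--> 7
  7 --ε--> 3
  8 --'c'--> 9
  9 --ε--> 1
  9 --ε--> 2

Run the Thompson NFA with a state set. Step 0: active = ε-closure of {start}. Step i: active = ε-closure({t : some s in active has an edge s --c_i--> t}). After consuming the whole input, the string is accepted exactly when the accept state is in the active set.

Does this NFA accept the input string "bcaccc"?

Answer: ACCEPT

Derivation:
S₀ = ε-closure({0}) = {0,2,4,6}
'b' @ 1: {3,7,8}
'c' @ 2: {1,2,4,6,9}  ✓accept
'a' @ 3: {3,7,8}
'c' @ 4: {1,2,4,6,9}  ✓accept
'c' @ 5: {3,7,8}
'c' @ 6: {1,2,4,6,9}  ✓accept
final: {1,2,4,6,9}; accept 1 in set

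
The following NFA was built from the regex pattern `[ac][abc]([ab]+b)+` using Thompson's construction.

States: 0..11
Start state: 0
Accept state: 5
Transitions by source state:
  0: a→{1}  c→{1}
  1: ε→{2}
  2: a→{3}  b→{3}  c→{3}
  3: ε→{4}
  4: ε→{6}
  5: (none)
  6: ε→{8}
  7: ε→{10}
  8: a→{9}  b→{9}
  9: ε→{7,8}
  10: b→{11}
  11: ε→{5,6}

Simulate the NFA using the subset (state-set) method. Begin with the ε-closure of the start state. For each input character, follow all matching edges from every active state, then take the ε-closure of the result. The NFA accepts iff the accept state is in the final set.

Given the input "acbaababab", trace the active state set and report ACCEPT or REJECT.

Answer: ACCEPT

Steps:
start: ε-closure({0}) = {0}
'a' @ 1: {1,2}
'c' @ 2: {3,4,6,8}
'b' @ 3: {7,8,9,10}
'a' @ 4: {7,8,9,10}
'a' @ 5: {7,8,9,10}
'b' @ 6: {5,6,7,8,9,10,11}  (accept∈set)
'a' @ 7: {7,8,9,10}
'b' @ 8: {5,6,7,8,9,10,11}  (accept∈set)
'a' @ 9: {7,8,9,10}
'b' @ 10: {5,6,7,8,9,10,11}  (accept∈set)
final: {5,6,7,8,9,10,11}; accept 5 in set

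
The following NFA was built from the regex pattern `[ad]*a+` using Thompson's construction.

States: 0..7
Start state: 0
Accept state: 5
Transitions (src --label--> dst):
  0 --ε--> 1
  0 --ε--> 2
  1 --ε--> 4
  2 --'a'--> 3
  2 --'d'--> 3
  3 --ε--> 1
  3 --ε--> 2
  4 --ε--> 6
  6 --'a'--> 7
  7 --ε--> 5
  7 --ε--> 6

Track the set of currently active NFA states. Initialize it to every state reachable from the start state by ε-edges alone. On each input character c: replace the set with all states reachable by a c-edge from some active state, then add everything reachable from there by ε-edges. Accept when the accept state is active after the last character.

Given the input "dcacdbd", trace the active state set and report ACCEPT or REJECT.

Answer: REJECT

Trace:
S₀ = ε-closure({0}) = {0,1,2,4,6}
'd' @ 1: {1,2,3,4,6}
'c' @ 2: {}  — state set empty
rest 'acdbd' ignored (set empty)
after full input: {}  (accept=5 not in)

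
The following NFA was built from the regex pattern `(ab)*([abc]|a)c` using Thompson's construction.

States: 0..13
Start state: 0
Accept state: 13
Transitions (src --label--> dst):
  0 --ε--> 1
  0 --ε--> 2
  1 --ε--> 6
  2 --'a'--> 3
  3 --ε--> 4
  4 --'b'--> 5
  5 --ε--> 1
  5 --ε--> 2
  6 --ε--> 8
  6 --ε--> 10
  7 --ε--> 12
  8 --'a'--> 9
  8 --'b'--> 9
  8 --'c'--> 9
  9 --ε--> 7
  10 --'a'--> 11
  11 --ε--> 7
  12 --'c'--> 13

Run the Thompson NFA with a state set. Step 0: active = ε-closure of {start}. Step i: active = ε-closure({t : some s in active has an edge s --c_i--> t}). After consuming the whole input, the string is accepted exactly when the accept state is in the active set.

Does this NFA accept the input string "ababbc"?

start: ε-closure({0}) = {0,1,2,6,8,10}
'a' @ 1: {3,4,7,9,11,12}
'b' @ 2: {1,2,5,6,8,10}
'a' @ 3: {3,4,7,9,11,12}
'b' @ 4: {1,2,5,6,8,10}
'b' @ 5: {7,9,12}
'c' @ 6: {13}  (accept∈set)
final: {13}; accept 13 in set

Answer: ACCEPT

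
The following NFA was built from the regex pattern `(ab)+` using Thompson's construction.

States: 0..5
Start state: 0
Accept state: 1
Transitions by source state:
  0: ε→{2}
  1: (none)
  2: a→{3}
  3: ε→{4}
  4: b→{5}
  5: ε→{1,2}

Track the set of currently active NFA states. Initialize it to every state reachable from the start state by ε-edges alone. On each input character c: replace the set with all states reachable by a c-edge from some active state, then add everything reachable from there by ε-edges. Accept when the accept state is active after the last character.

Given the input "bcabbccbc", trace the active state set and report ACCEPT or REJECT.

S₀ = ε-closure({0}) = {0,2}
'b' @ 1: {}  — no active states
rest 'cabbccbc' ignored (set empty)
after full input: {}  (accept=1 not in)

Answer: REJECT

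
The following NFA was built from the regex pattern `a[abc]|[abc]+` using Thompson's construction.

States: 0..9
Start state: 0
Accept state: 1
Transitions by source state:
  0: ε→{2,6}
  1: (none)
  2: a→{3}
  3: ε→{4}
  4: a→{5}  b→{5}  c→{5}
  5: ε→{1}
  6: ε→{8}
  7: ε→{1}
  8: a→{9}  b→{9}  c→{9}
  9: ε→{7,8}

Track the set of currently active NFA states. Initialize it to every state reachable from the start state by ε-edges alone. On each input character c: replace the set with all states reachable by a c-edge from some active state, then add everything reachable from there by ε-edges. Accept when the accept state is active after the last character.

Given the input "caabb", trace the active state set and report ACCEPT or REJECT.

Answer: ACCEPT

Derivation:
initial (ε-close {0}): {0,2,6,8}
'c' @ 1: {1,7,8,9}  (accept∈set)
'a' @ 2: {1,7,8,9}  (accept∈set)
'a' @ 3: {1,7,8,9}  (accept∈set)
'b' @ 4: {1,7,8,9}  (accept∈set)
'b' @ 5: {1,7,8,9}  (accept∈set)
after full input: {1,7,8,9}  (accept=1 in)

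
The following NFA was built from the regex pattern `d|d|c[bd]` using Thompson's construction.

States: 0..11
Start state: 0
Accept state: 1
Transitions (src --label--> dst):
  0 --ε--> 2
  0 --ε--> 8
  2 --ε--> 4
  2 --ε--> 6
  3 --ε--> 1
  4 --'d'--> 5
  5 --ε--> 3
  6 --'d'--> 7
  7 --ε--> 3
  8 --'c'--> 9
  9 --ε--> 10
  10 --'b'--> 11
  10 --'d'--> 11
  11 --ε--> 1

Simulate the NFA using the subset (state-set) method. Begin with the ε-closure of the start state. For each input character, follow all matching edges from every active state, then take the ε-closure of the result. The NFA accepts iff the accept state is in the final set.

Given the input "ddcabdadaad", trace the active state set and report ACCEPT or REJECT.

Answer: REJECT

Trace:
S₀ = ε-closure({0}) = {0,2,4,6,8}
'd' @ 1: {1,3,5,7}  ✓accept
'd' @ 2: {}  — dead — no transitions
rest 'cabdadaad' ignored (set empty)
final: {}; accept 1 not in set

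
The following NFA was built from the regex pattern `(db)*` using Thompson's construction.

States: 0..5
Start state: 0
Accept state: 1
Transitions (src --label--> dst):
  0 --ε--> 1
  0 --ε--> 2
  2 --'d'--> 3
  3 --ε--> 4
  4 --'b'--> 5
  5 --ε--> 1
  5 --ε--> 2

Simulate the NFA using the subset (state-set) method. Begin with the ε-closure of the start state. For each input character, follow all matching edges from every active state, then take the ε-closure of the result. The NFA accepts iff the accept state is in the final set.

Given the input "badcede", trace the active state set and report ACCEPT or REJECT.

initial (ε-close {0}): {0,1,2}
'b' @ 1: {}  — state set empty
rest 'adcede' ignored (set empty)
end set {} — state 1 not in

Answer: REJECT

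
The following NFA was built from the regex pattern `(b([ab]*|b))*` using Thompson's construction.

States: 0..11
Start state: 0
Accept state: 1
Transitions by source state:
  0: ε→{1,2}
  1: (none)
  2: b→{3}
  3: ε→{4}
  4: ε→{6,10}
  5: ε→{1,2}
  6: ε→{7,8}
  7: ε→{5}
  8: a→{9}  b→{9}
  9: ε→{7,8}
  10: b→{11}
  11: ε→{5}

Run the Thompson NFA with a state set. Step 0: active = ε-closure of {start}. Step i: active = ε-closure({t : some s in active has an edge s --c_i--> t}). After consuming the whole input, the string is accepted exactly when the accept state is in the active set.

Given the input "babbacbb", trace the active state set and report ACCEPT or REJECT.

S₀ = ε-closure({0}) = {0,1,2}
'b' @ 1: {1,2,3,4,5,6,7,8,10}  [accepting]
'a' @ 2: {1,2,5,7,8,9}  [accepting]
'b' @ 3: {1,2,3,4,5,6,7,8,9,10}  [accepting]
'b' @ 4: {1,2,3,4,5,6,7,8,9,10,11}  [accepting]
'a' @ 5: {1,2,5,7,8,9}  [accepting]
'c' @ 6: {}  — state set empty
rest 'bb' ignored (set empty)
final: {}; accept 1 not in set

Answer: REJECT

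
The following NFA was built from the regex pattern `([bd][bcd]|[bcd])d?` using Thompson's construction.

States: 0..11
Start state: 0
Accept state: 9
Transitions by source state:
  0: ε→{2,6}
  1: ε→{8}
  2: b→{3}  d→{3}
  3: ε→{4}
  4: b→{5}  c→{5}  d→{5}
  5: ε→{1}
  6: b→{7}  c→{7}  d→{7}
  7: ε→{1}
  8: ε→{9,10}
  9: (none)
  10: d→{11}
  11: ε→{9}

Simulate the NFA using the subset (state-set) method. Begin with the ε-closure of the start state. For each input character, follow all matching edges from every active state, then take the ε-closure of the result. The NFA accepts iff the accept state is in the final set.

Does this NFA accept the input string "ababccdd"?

initial (ε-close {0}): {0,2,6}
'a' @ 1: {}  — state set empty
rest 'babccdd' ignored (set empty)
end set {} — state 9 not in

Answer: REJECT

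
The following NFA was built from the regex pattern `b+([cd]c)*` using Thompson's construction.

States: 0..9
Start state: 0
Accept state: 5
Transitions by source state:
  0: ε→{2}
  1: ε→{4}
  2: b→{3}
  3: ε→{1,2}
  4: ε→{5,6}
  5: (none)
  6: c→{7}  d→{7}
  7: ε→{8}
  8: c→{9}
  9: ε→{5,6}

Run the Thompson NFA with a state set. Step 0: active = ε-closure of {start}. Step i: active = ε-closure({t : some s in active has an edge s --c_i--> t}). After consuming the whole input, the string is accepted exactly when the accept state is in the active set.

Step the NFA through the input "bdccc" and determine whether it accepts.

Answer: ACCEPT

Trace:
initial (ε-close {0}): {0,2}
'b' @ 1: {1,2,3,4,5,6}  ✓accept
'd' @ 2: {7,8}
'c' @ 3: {5,6,9}  ✓accept
'c' @ 4: {7,8}
'c' @ 5: {5,6,9}  ✓accept
final: {5,6,9}; accept 5 in set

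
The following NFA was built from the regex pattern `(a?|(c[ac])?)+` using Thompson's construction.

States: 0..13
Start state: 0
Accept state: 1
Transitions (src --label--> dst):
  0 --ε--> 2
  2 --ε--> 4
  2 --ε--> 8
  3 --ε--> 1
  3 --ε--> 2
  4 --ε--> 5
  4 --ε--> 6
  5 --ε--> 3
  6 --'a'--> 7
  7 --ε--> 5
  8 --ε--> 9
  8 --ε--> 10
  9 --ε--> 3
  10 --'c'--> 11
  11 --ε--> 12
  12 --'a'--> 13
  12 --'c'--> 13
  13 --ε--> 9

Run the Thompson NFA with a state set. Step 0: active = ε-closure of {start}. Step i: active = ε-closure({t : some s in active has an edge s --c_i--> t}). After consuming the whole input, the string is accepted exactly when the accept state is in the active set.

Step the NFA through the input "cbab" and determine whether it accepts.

initial (ε-close {0}): {0,1,2,3,4,5,6,8,9,10}
'c' @ 1: {11,12}
'b' @ 2: {}  — no active states
rest 'ab' ignored (set empty)
final: {}; accept 1 not in set

Answer: REJECT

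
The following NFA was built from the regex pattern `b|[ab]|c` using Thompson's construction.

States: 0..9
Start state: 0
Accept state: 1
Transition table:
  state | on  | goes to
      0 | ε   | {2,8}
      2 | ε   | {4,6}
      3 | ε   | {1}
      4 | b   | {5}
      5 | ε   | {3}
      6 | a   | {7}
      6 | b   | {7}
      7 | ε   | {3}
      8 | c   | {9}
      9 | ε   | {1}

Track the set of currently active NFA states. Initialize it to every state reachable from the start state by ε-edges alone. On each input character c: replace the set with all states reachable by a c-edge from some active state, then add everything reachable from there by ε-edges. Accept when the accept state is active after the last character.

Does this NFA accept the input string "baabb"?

initial (ε-close {0}): {0,2,4,6,8}
'b' @ 1: {1,3,5,7}  [accepting]
'a' @ 2: {}  — state set empty
rest 'abb' ignored (set empty)
after full input: {}  (accept=1 not in)

Answer: REJECT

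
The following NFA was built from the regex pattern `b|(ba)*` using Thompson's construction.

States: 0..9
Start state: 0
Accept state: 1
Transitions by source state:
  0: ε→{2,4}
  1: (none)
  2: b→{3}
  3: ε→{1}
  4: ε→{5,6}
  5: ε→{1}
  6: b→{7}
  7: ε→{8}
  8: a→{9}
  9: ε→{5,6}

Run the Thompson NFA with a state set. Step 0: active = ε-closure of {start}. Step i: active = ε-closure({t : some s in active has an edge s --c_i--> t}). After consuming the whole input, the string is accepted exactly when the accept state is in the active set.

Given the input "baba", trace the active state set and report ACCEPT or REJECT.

S₀ = ε-closure({0}) = {0,1,2,4,5,6}
'b' @ 1: {1,3,7,8}  [accepting]
'a' @ 2: {1,5,6,9}  [accepting]
'b' @ 3: {7,8}
'a' @ 4: {1,5,6,9}  [accepting]
end set {1,5,6,9} — state 1 in

Answer: ACCEPT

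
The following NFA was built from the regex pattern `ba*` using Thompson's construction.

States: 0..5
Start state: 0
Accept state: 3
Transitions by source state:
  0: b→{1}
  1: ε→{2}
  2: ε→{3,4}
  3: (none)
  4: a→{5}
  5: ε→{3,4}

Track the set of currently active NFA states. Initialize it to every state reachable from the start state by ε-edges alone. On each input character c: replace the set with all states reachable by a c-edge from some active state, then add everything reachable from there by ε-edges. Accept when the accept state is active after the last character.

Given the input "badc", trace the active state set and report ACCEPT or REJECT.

Answer: REJECT

Steps:
S₀ = ε-closure({0}) = {0}
'b' @ 1: {1,2,3,4}  [accepting]
'a' @ 2: {3,4,5}  [accepting]
'd' @ 3: {}  — no active states
rest 'c' ignored (set empty)
final: {}; accept 3 not in set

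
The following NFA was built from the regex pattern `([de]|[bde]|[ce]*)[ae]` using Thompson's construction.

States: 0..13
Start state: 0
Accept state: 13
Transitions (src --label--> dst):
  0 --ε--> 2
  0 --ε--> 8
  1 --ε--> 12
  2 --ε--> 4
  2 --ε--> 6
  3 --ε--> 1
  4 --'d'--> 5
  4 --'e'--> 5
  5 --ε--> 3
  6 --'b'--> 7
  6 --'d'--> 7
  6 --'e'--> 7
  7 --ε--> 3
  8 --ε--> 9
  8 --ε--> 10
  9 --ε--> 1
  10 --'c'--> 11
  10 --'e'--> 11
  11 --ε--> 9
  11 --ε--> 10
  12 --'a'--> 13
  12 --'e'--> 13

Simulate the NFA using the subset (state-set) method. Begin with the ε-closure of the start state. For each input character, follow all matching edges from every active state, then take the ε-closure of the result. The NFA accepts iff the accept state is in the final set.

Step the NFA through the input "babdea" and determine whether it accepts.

S₀ = ε-closure({0}) = {0,1,2,4,6,8,9,10,12}
'b' @ 1: {1,3,7,12}
'a' @ 2: {13}  (accept∈set)
'b' @ 3: {}  — state set empty
rest 'dea' ignored (set empty)
end set {} — state 13 not in

Answer: REJECT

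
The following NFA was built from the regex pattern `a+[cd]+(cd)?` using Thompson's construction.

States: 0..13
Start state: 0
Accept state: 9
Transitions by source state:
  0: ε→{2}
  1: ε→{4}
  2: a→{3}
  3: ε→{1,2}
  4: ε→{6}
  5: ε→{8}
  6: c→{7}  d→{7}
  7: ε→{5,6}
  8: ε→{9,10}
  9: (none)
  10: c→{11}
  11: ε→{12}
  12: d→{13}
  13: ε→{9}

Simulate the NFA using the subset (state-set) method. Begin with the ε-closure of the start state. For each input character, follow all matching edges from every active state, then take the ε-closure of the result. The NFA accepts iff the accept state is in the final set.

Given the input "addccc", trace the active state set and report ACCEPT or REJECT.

Answer: ACCEPT

Steps:
S₀ = ε-closure({0}) = {0,2}
'a' @ 1: {1,2,3,4,6}
'd' @ 2: {5,6,7,8,9,10}  (accept∈set)
'd' @ 3: {5,6,7,8,9,10}  (accept∈set)
'c' @ 4: {5,6,7,8,9,10,11,12}  (accept∈set)
'c' @ 5: {5,6,7,8,9,10,11,12}  (accept∈set)
'c' @ 6: {5,6,7,8,9,10,11,12}  (accept∈set)
final: {5,6,7,8,9,10,11,12}; accept 9 in set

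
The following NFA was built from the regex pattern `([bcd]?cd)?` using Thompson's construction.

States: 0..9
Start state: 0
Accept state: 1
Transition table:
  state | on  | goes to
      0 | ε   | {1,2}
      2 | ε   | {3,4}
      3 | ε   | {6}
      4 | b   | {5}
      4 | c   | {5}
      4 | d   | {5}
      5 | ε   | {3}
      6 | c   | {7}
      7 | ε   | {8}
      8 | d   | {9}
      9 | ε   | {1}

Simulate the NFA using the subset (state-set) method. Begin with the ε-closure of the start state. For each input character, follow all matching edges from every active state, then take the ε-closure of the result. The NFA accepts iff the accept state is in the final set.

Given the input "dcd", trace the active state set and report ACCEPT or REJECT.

Answer: ACCEPT

Steps:
S₀ = ε-closure({0}) = {0,1,2,3,4,6}
'd' @ 1: {3,5,6}
'c' @ 2: {7,8}
'd' @ 3: {1,9}  [accepting]
end set {1,9} — state 1 in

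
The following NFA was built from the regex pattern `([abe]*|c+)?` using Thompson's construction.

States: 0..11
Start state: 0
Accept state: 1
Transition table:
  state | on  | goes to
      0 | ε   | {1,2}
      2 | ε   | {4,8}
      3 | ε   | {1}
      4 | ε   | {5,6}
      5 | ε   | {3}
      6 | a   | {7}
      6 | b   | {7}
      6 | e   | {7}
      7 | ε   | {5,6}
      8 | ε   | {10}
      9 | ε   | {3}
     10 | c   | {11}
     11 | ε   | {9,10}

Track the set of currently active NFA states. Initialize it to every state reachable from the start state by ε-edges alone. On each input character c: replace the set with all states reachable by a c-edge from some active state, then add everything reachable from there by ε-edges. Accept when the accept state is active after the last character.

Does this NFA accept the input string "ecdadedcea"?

Answer: REJECT

Trace:
S₀ = ε-closure({0}) = {0,1,2,3,4,5,6,8,10}
'e' @ 1: {1,3,5,6,7}  (accept∈set)
'c' @ 2: {}  — no active states
rest 'dadedcea' ignored (set empty)
end set {} — state 1 not in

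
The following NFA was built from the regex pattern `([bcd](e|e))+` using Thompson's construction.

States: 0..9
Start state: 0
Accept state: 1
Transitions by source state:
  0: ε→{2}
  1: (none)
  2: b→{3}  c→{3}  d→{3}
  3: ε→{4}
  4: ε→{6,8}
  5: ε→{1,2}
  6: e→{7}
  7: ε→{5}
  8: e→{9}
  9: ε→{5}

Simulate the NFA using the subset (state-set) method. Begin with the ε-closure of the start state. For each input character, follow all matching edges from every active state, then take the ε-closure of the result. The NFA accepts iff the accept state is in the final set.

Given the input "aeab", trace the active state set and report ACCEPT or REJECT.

start: ε-closure({0}) = {0,2}
'a' @ 1: {}  — state set empty
rest 'eab' ignored (set empty)
final: {}; accept 1 not in set

Answer: REJECT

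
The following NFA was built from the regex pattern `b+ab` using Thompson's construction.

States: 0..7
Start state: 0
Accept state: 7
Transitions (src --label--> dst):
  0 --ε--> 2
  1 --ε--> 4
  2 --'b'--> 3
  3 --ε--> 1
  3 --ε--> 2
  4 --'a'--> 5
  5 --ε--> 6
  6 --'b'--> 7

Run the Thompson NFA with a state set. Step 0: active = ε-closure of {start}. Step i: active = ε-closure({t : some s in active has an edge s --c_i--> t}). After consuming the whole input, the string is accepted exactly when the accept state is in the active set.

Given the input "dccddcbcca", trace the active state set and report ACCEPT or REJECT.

start: ε-closure({0}) = {0,2}
'd' @ 1: {}  — state set empty
rest 'ccddcbcca' ignored (set empty)
final: {}; accept 7 not in set

Answer: REJECT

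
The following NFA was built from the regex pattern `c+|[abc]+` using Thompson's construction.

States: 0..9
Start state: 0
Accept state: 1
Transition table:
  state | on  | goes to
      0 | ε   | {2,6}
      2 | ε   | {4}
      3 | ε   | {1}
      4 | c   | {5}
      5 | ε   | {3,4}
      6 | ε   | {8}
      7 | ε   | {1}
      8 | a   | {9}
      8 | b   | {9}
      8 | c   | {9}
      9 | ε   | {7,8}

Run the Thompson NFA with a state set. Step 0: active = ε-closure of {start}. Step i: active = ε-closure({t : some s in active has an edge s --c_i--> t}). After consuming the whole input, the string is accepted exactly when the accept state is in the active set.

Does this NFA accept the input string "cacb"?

Answer: ACCEPT

Trace:
initial (ε-close {0}): {0,2,4,6,8}
'c' @ 1: {1,3,4,5,7,8,9}  [accepting]
'a' @ 2: {1,7,8,9}  [accepting]
'c' @ 3: {1,7,8,9}  [accepting]
'b' @ 4: {1,7,8,9}  [accepting]
after full input: {1,7,8,9}  (accept=1 in)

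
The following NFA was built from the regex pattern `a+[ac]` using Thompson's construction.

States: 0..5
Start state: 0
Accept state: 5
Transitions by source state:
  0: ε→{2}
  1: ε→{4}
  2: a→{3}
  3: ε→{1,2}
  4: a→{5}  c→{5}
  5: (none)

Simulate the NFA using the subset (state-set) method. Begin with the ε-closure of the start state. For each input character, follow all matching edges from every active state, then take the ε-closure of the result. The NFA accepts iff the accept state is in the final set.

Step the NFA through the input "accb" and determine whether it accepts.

Answer: REJECT

Trace:
initial (ε-close {0}): {0,2}
'a' @ 1: {1,2,3,4}
'c' @ 2: {5}  [accepting]
'c' @ 3: {}  — dead — no transitions
rest 'b' ignored (set empty)
after full input: {}  (accept=5 not in)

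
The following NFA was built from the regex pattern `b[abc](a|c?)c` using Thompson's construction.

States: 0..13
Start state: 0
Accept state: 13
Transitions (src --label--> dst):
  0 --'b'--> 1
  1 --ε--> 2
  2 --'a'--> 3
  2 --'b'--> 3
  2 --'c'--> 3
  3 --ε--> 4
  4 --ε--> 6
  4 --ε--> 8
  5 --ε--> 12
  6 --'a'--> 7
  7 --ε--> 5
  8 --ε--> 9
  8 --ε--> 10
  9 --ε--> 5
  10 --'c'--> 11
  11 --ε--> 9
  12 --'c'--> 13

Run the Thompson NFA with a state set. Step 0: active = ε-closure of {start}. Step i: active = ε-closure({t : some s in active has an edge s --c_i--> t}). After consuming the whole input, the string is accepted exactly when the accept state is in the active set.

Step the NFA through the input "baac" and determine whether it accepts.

Answer: ACCEPT

Derivation:
initial (ε-close {0}): {0}
'b' @ 1: {1,2}
'a' @ 2: {3,4,5,6,8,9,10,12}
'a' @ 3: {5,7,12}
'c' @ 4: {13}  (accept∈set)
after full input: {13}  (accept=13 in)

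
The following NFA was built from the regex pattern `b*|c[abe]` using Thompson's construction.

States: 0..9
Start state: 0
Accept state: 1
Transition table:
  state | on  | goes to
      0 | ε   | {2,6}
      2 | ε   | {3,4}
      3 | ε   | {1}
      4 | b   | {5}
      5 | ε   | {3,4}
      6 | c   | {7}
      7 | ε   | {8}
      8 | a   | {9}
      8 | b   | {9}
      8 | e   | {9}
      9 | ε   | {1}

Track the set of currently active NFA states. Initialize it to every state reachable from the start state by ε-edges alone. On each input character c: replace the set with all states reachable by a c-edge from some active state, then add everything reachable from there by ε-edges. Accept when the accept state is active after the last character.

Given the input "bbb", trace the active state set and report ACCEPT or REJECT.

Answer: ACCEPT

Derivation:
start: ε-closure({0}) = {0,1,2,3,4,6}
'b' @ 1: {1,3,4,5}  (accept∈set)
'b' @ 2: {1,3,4,5}  (accept∈set)
'b' @ 3: {1,3,4,5}  (accept∈set)
end set {1,3,4,5} — state 1 in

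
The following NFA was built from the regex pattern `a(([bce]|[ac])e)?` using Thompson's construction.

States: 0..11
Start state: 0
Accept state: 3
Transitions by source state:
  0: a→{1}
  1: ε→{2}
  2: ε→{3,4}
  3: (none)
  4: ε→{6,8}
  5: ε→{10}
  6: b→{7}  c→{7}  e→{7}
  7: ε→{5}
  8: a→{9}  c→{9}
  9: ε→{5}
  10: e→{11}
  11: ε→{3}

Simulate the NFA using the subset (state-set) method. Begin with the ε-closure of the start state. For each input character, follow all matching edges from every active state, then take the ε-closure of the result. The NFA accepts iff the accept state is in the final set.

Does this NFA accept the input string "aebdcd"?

Answer: REJECT

Trace:
initial (ε-close {0}): {0}
'a' @ 1: {1,2,3,4,6,8}  [accepting]
'e' @ 2: {5,7,10}
'b' @ 3: {}  — no active states
rest 'dcd' ignored (set empty)
end set {} — state 3 not in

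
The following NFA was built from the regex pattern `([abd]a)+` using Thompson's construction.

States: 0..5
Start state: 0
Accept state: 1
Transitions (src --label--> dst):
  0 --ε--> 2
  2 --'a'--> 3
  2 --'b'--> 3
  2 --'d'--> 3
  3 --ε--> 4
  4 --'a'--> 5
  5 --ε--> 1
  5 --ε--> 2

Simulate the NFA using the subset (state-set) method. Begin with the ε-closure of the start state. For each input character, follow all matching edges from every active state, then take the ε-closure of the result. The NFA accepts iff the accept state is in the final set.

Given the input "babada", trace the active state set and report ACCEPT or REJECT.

initial (ε-close {0}): {0,2}
'b' @ 1: {3,4}
'a' @ 2: {1,2,5}  [accepting]
'b' @ 3: {3,4}
'a' @ 4: {1,2,5}  [accepting]
'd' @ 5: {3,4}
'a' @ 6: {1,2,5}  [accepting]
end set {1,2,5} — state 1 in

Answer: ACCEPT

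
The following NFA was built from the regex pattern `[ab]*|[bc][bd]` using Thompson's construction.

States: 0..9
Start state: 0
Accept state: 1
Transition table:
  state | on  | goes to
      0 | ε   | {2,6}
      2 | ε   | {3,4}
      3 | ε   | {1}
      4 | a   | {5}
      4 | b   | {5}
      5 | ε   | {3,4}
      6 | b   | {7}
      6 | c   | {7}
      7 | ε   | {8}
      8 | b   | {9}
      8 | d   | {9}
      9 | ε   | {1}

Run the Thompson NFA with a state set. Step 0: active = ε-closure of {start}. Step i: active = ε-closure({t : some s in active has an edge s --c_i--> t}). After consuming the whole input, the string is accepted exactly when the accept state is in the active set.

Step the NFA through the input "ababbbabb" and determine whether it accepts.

start: ε-closure({0}) = {0,1,2,3,4,6}
'a' @ 1: {1,3,4,5}  [accepting]
'b' @ 2: {1,3,4,5}  [accepting]
'a' @ 3: {1,3,4,5}  [accepting]
'b' @ 4: {1,3,4,5}  [accepting]
'b' @ 5: {1,3,4,5}  [accepting]
'b' @ 6: {1,3,4,5}  [accepting]
'a' @ 7: {1,3,4,5}  [accepting]
'b' @ 8: {1,3,4,5}  [accepting]
'b' @ 9: {1,3,4,5}  [accepting]
after full input: {1,3,4,5}  (accept=1 in)

Answer: ACCEPT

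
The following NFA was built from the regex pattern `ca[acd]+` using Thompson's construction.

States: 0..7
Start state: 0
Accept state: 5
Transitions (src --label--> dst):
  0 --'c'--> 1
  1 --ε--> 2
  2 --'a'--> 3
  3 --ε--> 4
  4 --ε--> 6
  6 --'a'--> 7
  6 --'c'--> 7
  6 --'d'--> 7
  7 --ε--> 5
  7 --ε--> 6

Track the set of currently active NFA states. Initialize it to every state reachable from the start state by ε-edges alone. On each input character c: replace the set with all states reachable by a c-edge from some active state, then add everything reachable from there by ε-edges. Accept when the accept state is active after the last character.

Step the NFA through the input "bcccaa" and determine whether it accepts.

Answer: REJECT

Derivation:
S₀ = ε-closure({0}) = {0}
'b' @ 1: {}  — dead — no transitions
rest 'cccaa' ignored (set empty)
end set {} — state 5 not in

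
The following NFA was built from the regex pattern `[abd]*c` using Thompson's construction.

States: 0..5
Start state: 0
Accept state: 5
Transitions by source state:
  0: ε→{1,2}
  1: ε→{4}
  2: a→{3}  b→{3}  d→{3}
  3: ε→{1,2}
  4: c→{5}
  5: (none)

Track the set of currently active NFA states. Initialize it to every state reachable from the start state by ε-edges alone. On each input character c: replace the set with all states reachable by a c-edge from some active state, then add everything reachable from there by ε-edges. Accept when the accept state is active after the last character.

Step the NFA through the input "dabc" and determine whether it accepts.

start: ε-closure({0}) = {0,1,2,4}
'd' @ 1: {1,2,3,4}
'a' @ 2: {1,2,3,4}
'b' @ 3: {1,2,3,4}
'c' @ 4: {5}  (accept∈set)
final: {5}; accept 5 in set

Answer: ACCEPT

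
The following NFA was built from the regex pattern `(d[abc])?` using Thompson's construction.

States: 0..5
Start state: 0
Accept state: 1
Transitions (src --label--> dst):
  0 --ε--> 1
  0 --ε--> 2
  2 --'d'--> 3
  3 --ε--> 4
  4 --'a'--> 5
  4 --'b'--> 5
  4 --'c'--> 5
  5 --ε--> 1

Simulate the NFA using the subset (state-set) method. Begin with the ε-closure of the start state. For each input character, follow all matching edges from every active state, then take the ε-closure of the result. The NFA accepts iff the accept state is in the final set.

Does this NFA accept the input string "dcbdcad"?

S₀ = ε-closure({0}) = {0,1,2}
'd' @ 1: {3,4}
'c' @ 2: {1,5}  [accepting]
'b' @ 3: {}  — no active states
rest 'dcad' ignored (set empty)
end set {} — state 1 not in

Answer: REJECT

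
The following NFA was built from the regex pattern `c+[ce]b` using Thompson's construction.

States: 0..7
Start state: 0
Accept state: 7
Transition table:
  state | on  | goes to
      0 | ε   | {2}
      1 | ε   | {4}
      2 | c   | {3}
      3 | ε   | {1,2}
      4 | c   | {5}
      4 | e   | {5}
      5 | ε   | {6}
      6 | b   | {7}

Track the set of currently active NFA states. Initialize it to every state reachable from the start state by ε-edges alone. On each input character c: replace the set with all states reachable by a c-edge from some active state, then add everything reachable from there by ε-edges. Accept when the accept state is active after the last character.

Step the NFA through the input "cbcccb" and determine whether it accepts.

Answer: REJECT

Derivation:
start: ε-closure({0}) = {0,2}
'c' @ 1: {1,2,3,4}
'b' @ 2: {}  — dead — no transitions
rest 'cccb' ignored (set empty)
end set {} — state 7 not in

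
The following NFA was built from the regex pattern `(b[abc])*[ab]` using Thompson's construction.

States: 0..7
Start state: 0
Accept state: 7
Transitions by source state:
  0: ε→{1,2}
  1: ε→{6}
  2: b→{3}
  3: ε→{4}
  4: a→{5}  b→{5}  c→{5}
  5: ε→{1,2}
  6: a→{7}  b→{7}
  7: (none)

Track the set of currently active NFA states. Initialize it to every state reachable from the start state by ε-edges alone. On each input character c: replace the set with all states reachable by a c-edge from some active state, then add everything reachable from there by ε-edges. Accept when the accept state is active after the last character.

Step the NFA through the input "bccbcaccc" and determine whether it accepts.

Answer: REJECT

Derivation:
start: ε-closure({0}) = {0,1,2,6}
'b' @ 1: {3,4,7}  (accept∈set)
'c' @ 2: {1,2,5,6}
'c' @ 3: {}  — state set empty
rest 'bcaccc' ignored (set empty)
end set {} — state 7 not in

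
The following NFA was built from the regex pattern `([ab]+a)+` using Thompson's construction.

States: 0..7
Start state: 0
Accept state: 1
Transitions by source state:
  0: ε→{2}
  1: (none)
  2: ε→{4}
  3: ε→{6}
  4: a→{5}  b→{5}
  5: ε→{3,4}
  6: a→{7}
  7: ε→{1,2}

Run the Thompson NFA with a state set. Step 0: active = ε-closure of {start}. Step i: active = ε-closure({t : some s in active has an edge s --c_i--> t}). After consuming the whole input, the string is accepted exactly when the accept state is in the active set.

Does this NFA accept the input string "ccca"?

start: ε-closure({0}) = {0,2,4}
'c' @ 1: {}  — dead — no transitions
rest 'cca' ignored (set empty)
after full input: {}  (accept=1 not in)

Answer: REJECT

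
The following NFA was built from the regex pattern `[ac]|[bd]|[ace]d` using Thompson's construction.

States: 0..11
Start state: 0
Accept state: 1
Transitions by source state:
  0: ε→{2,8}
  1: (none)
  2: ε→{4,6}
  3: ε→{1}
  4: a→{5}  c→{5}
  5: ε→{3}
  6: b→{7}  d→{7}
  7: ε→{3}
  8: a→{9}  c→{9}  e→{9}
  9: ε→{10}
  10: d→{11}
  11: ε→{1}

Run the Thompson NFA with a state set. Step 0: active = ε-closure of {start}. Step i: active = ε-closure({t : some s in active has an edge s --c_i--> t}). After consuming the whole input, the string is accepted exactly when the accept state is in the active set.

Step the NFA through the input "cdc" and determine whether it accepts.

Answer: REJECT

Trace:
start: ε-closure({0}) = {0,2,4,6,8}
'c' @ 1: {1,3,5,9,10}  ✓accept
'd' @ 2: {1,11}  ✓accept
'c' @ 3: {}  — state set empty
end set {} — state 1 not in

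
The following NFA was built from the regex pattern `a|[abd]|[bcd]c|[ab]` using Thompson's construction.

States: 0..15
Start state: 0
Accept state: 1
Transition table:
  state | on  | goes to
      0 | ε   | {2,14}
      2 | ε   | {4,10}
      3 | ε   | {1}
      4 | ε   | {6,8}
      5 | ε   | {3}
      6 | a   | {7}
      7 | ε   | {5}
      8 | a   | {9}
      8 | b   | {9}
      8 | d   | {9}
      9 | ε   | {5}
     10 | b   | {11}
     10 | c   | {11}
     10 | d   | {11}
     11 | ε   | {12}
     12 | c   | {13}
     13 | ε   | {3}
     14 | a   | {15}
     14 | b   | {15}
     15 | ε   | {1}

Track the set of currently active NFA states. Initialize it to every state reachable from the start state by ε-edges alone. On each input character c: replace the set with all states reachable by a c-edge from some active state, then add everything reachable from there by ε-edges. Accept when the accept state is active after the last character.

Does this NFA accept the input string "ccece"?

Answer: REJECT

Derivation:
S₀ = ε-closure({0}) = {0,2,4,6,8,10,14}
'c' @ 1: {11,12}
'c' @ 2: {1,3,13}  ✓accept
'e' @ 3: {}  — dead — no transitions
rest 'ce' ignored (set empty)
end set {} — state 1 not in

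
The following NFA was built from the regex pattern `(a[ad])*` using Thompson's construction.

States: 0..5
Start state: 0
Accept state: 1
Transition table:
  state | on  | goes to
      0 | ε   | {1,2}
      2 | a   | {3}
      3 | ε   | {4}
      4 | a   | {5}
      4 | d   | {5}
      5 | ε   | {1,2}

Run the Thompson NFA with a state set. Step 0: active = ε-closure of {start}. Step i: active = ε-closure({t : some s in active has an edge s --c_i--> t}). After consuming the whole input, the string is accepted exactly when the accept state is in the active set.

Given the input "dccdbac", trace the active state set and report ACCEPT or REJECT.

S₀ = ε-closure({0}) = {0,1,2}
'd' @ 1: {}  — no active states
rest 'ccdbac' ignored (set empty)
end set {} — state 1 not in

Answer: REJECT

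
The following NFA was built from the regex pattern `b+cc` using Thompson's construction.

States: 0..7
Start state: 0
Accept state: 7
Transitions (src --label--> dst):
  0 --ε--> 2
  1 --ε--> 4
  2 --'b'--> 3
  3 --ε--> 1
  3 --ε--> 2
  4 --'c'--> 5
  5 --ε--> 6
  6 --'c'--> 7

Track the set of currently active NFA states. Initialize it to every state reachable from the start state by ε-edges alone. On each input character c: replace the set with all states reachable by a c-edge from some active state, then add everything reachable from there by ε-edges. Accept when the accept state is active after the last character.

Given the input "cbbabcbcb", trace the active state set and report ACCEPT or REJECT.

initial (ε-close {0}): {0,2}
'c' @ 1: {}  — dead — no transitions
rest 'bbabcbcb' ignored (set empty)
end set {} — state 7 not in

Answer: REJECT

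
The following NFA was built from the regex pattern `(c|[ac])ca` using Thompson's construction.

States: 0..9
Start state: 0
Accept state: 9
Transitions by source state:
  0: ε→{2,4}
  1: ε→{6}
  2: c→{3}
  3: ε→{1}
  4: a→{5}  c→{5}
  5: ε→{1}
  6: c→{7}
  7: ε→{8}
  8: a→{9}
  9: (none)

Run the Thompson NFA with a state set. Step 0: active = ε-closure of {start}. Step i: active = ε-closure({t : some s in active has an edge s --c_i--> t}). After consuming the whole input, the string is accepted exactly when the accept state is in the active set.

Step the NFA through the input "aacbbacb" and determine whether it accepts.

initial (ε-close {0}): {0,2,4}
'a' @ 1: {1,5,6}
'a' @ 2: {}  — state set empty
rest 'cbbacb' ignored (set empty)
end set {} — state 9 not in

Answer: REJECT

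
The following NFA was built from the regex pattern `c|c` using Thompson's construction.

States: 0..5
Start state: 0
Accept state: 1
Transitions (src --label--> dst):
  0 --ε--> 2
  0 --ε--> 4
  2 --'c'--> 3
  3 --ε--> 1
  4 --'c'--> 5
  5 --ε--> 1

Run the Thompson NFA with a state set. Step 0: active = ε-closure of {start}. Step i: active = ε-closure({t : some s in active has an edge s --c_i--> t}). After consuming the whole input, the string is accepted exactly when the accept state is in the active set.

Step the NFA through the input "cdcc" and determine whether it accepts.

start: ε-closure({0}) = {0,2,4}
'c' @ 1: {1,3,5}  (accept∈set)
'd' @ 2: {}  — dead — no transitions
rest 'cc' ignored (set empty)
final: {}; accept 1 not in set

Answer: REJECT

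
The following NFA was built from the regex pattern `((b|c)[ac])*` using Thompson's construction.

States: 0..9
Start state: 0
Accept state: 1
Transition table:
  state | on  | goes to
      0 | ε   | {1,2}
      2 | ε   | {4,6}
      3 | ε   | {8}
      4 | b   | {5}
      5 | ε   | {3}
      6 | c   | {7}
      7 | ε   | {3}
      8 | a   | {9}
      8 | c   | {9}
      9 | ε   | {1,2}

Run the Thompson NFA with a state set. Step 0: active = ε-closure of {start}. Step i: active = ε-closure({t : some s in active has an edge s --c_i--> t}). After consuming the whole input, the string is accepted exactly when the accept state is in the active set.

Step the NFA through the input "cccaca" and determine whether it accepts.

Answer: ACCEPT

Trace:
start: ε-closure({0}) = {0,1,2,4,6}
'c' @ 1: {3,7,8}
'c' @ 2: {1,2,4,6,9}  ✓accept
'c' @ 3: {3,7,8}
'a' @ 4: {1,2,4,6,9}  ✓accept
'c' @ 5: {3,7,8}
'a' @ 6: {1,2,4,6,9}  ✓accept
end set {1,2,4,6,9} — state 1 in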